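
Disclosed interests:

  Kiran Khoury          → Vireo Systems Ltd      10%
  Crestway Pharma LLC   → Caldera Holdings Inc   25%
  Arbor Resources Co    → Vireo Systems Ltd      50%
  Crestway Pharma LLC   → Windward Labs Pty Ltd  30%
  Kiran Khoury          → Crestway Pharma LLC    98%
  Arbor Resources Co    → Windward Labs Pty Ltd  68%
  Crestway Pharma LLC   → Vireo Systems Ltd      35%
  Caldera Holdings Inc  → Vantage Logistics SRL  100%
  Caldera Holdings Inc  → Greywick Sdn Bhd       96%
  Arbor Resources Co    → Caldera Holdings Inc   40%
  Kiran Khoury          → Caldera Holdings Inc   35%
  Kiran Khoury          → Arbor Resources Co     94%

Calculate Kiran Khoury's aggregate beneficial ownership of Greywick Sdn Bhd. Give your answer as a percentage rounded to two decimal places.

93.22%

Kiran reaches Greywick along 3 paths.
Via Arbor → Caldera: 94% × 40% × 96% = 36.096%.
Via Crestway → Caldera: 98% × 25% × 96% = 23.52%.
Via Caldera: 35% × 96% = 33.6%.
Total: 36.096% + 23.52% + 33.6% = 93.216%.
Rounded: 93.22%.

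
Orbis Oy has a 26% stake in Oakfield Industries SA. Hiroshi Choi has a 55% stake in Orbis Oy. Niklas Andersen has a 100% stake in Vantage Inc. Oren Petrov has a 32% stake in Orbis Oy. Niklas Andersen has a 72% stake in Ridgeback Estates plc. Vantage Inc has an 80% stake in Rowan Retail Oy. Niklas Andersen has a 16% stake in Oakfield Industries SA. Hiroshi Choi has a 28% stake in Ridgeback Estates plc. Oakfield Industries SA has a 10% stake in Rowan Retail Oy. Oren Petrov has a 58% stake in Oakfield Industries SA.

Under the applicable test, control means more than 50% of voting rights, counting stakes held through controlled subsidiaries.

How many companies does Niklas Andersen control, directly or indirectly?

3

Niklas holds 100% of Vantage, so Niklas controls Vantage.
Vantage holds 80% of Rowan, so Niklas controls Rowan.
Niklas holds 72% of Ridgeback, so Niklas controls Ridgeback.
No other company's threshold is met.
Niklas controls 3 companies.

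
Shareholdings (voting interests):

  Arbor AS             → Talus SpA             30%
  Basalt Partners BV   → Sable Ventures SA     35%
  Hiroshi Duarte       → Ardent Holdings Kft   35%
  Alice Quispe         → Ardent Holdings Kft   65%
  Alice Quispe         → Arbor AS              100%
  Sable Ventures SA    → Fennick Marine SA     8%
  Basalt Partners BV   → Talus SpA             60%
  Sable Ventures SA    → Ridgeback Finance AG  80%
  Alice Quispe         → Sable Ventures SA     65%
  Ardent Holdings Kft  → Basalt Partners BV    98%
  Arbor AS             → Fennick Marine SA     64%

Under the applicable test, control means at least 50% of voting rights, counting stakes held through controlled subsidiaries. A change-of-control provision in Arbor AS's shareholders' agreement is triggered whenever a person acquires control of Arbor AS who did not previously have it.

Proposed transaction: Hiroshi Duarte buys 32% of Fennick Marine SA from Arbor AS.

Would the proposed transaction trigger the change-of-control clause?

No

The purchase adds only to Hiroshi's holdings (Arbor's stake shrinks), so Hiroshi is the only person who could newly come to control Arbor.
Hiroshi's largest direct stake is 35% in Ardent, which does not meet the threshold, so Hiroshi controls no company.
Neither Hiroshi nor any entity Hiroshi controls holds any voting interest in Arbor.
So before the transaction, Hiroshi does not control Arbor.
After the purchase, Hiroshi holds 32% of Fennick directly, and Arbor's stake falls to 32%.
Hiroshi's side now holds 32% of Fennick, not ≥ 50%, so Hiroshi still does not control Fennick.
After the transaction, neither Hiroshi nor any entity Hiroshi controls holds a voting interest in Arbor, so Hiroshi still does not control it.
No new person acquires control, so the clause is not triggered.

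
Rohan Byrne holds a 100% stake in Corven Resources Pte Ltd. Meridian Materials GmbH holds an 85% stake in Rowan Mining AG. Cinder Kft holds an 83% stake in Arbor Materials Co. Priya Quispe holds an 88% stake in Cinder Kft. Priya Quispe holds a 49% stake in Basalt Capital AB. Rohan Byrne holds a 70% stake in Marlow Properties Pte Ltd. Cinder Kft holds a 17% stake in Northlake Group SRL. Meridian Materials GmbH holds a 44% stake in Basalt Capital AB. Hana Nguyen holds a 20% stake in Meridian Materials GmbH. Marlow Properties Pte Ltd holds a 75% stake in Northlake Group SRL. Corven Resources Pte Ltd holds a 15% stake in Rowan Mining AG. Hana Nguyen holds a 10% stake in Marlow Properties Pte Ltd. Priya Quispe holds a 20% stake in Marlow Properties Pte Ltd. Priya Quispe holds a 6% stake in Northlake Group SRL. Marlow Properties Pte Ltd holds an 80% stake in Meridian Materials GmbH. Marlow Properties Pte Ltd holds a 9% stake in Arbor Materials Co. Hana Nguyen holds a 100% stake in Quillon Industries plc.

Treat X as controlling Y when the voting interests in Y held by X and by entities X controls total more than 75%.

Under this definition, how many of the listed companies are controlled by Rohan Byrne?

1

Rohan holds 100% of Corven, so Rohan controls Corven.
No other company's threshold is met.
Rohan controls 1 company.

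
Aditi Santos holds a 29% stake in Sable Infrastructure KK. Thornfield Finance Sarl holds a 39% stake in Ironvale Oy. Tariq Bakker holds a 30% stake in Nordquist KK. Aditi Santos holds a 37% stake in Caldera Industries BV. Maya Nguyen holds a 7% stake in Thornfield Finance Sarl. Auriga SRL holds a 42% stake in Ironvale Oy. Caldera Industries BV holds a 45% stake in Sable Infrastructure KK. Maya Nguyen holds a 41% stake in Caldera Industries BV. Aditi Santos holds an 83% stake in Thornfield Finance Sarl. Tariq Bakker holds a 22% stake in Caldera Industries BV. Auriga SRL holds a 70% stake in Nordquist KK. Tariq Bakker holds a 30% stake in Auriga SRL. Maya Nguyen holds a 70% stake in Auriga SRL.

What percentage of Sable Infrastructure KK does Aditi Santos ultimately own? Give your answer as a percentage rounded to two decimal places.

Aditi reaches Sable along 2 paths.
Via Caldera: 37% × 45% = 16.65%.
Direct stake: 29% = 29%.
Total: 16.65% + 29% = 45.65%.

45.65%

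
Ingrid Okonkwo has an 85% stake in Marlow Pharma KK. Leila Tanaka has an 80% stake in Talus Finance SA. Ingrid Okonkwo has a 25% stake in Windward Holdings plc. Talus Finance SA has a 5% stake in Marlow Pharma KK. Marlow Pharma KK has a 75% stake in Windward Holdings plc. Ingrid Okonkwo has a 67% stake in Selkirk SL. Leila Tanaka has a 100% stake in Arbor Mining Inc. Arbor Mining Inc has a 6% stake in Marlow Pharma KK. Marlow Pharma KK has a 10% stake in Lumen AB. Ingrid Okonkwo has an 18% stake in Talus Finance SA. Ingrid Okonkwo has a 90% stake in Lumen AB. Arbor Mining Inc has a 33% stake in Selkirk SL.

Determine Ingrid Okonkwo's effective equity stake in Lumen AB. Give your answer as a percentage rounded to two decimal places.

98.59%

Ingrid reaches Lumen along 3 paths.
Direct stake: 90% = 90%.
Via Marlow: 85% × 10% = 8.5%.
Via Talus → Marlow: 18% × 5% × 10% = 0.09%.
Total: 90% + 8.5% + 0.09% = 98.59%.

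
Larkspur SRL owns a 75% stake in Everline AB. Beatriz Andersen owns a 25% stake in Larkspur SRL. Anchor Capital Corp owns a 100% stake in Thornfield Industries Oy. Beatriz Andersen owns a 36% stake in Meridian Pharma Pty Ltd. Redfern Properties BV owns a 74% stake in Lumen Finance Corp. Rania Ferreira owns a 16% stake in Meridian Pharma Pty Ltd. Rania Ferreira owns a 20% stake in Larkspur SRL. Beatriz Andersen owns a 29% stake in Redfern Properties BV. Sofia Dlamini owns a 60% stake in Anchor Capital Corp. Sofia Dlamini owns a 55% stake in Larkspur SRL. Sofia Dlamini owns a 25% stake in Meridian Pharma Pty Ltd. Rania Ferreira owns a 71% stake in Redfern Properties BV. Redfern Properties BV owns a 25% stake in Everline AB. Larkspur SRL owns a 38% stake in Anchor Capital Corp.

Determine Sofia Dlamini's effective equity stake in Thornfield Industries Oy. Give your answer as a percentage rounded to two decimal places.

Sofia reaches Thornfield along 2 paths.
Via Anchor: 60% × 100% = 60%.
Via Larkspur → Anchor: 55% × 38% × 100% = 20.9%.
Total: 60% + 20.9% = 80.9%.
Rounded: 80.90%.

80.90%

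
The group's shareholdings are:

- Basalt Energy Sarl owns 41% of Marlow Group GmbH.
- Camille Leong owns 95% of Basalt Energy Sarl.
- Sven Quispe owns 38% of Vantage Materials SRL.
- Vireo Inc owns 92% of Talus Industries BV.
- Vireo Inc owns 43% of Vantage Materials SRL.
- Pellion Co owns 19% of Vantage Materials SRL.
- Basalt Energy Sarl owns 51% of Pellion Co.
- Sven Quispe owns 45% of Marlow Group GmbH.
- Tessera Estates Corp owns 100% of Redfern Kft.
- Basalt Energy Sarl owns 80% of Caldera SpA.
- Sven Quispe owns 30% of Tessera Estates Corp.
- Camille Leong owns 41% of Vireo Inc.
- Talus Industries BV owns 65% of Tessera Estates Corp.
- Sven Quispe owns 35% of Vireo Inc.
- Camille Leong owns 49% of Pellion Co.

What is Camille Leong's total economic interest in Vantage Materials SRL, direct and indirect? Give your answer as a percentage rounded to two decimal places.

Camille reaches Vantage along 3 paths.
Via Vireo: 41% × 43% = 17.63%.
Via Basalt → Pellion: 95% × 51% × 19% = 9.2055%.
Via Pellion: 49% × 19% = 9.31%.
Total: 17.63% + 9.2055% + 9.31% = 36.1455%.
Rounded: 36.15%.

36.15%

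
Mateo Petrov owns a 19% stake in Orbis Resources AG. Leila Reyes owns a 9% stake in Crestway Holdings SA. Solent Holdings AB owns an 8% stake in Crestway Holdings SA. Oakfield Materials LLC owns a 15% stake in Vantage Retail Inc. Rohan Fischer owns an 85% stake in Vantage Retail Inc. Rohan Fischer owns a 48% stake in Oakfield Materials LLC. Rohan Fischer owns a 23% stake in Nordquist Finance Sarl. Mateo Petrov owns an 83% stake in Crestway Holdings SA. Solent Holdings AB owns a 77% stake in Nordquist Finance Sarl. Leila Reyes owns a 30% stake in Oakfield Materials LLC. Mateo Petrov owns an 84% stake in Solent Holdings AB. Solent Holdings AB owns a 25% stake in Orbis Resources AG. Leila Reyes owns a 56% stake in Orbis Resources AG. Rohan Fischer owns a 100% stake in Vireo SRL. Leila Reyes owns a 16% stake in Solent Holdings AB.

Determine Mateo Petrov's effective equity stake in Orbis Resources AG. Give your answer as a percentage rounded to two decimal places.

40.00%

Mateo reaches Orbis along 2 paths.
Direct stake: 19% = 19%.
Via Solent: 84% × 25% = 21%.
Total: 19% + 21% = 40%.
Rounded: 40.00%.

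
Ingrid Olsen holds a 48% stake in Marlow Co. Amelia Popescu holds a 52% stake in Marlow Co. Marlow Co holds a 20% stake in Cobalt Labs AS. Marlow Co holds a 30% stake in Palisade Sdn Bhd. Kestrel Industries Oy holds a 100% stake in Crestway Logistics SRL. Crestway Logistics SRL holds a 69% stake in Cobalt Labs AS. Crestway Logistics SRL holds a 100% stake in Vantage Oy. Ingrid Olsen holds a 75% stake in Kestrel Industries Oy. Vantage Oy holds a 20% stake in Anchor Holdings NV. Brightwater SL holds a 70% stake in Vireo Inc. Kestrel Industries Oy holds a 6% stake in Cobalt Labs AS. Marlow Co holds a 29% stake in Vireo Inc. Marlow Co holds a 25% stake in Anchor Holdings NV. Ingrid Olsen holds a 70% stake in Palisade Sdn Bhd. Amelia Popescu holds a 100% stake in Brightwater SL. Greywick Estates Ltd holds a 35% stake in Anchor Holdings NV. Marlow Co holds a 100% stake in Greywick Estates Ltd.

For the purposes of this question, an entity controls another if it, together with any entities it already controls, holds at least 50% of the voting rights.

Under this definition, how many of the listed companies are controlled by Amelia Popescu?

Amelia holds 100% of Brightwater, so Amelia controls Brightwater.
Amelia holds 52% of Marlow, so Amelia controls Marlow.
Marlow holds 100% of Greywick, so Amelia controls Greywick.
Marlow and Brightwater together hold 29% + 70% = 99% of Vireo, so Amelia controls Vireo.
Greywick and Marlow together hold 35% + 25% = 60% of Anchor, so Amelia controls Anchor.
No other company's threshold is met.
Amelia controls 5 companies.

5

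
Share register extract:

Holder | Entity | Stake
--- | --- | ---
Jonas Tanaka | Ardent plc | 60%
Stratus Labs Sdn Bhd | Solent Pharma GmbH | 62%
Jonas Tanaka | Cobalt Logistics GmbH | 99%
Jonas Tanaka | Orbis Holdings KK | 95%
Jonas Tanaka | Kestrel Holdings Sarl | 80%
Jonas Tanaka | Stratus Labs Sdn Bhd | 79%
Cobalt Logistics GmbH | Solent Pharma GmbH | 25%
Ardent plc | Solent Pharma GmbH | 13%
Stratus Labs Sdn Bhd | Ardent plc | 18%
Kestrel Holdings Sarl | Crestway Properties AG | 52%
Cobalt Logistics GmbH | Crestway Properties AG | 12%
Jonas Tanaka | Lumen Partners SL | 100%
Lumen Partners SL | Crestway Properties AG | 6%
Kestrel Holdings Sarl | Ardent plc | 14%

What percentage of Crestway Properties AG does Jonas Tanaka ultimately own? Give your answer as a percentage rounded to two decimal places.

Jonas reaches Crestway along 3 paths.
Via Lumen: 100% × 6% = 6%.
Via Cobalt: 99% × 12% = 11.88%.
Via Kestrel: 80% × 52% = 41.6%.
Total: 6% + 11.88% + 41.6% = 59.48%.

59.48%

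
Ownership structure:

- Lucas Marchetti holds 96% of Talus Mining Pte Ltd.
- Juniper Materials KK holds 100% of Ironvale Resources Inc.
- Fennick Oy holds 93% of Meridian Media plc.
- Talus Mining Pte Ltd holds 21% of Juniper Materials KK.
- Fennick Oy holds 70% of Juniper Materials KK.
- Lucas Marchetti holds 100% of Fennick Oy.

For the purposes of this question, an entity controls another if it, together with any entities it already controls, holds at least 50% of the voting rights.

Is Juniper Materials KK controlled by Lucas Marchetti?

Lucas holds 100% of Fennick, so Lucas controls Fennick.
Lucas holds 96% of Talus, so Lucas controls Talus.
Fennick and Talus together hold 70% + 21% = 91% of Juniper, so Lucas controls Juniper.

Yes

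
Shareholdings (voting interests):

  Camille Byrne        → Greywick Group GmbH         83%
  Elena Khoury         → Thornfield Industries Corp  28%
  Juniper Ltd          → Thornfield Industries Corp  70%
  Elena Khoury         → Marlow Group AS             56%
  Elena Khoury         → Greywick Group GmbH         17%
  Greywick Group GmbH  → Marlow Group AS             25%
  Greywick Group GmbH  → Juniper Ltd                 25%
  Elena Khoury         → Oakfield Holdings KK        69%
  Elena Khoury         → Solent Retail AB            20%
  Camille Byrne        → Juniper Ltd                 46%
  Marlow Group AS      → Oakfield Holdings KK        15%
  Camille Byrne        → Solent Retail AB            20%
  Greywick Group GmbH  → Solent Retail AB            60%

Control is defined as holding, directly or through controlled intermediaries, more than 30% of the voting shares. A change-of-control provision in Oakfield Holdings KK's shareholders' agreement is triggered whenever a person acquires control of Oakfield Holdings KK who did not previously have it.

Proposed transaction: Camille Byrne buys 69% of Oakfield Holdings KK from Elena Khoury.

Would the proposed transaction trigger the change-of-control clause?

The purchase adds only to Camille's holdings (Elena's stake shrinks), so Camille is the only person who could newly come to control Oakfield.
Camille holds 83% of Greywick, so Camille controls Greywick.
Greywick and Camille together hold 60% + 20% = 80% of Solent, so Camille controls Solent.
Camille and Greywick together hold 46% + 25% = 71% of Juniper, so Camille controls Juniper.
Juniper holds 70% of Thornfield, so Camille controls Thornfield.
Neither Camille nor any entity Camille controls holds any voting interest in Oakfield.
So before the transaction, Camille does not control Oakfield.
After the purchase, Camille holds 69% of Oakfield directly, and Elena's stake falls to 0%.
Camille holds 69% of Oakfield, so Camille controls Oakfield.
Camille did not control Oakfield before and does after, so the clause is triggered.

Yes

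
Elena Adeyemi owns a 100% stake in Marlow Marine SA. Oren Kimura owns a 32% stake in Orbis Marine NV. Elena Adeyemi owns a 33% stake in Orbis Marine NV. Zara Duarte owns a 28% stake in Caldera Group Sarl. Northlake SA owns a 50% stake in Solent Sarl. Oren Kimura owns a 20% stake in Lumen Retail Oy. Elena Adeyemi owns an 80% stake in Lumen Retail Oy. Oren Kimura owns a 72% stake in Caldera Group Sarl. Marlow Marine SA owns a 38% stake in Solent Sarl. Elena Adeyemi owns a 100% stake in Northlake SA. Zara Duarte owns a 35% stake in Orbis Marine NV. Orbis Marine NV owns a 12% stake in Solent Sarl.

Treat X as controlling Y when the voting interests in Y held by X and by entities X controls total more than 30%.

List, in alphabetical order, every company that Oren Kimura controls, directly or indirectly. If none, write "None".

Oren holds 32% of Orbis, so Oren controls Orbis.
Oren holds 72% of Caldera, so Oren controls Caldera.
No other company's threshold is met.

Caldera Group Sarl, Orbis Marine NV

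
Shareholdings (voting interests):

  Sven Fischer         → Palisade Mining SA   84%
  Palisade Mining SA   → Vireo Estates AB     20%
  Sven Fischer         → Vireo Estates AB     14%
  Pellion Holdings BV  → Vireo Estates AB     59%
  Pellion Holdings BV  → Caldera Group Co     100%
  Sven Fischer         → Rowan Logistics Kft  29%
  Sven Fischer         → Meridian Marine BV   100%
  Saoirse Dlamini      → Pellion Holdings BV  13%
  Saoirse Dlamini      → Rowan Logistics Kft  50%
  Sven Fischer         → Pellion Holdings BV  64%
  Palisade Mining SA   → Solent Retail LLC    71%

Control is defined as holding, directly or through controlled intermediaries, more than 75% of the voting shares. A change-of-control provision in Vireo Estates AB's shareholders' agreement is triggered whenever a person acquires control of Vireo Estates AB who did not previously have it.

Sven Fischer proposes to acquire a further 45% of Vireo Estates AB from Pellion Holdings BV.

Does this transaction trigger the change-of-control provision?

The purchase adds only to Sven's holdings (Pellion's stake shrinks), so Sven is the only person who could newly come to control Vireo.
Sven holds 84% of Palisade, so Sven controls Palisade.
Sven holds 100% of Meridian, so Sven controls Meridian.
In Vireo, Sven's side holds only 20% + 14% = 34%, not > 75%.
So before the transaction, Sven does not control Vireo.
After the purchase, Sven's direct stake in Vireo rises to 14% + 45% = 59%, and Pellion's stake falls to 14%.
Palisade and Sven together hold 20% + 59% = 79% of Vireo, so Sven controls Vireo.
Sven did not control Vireo before and does after, so the clause is triggered.

Yes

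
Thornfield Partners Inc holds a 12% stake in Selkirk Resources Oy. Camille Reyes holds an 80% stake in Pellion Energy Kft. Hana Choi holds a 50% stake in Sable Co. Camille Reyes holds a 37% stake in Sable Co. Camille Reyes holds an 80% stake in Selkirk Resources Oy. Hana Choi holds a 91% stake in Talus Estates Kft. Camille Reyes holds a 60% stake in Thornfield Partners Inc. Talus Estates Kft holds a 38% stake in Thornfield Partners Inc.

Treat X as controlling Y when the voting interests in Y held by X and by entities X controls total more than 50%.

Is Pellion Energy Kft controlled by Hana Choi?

No

Hana holds 91% of Talus, so Hana controls Talus.
Neither Hana nor any entity Hana controls holds any voting interest in Pellion.
So Hana does not control Pellion.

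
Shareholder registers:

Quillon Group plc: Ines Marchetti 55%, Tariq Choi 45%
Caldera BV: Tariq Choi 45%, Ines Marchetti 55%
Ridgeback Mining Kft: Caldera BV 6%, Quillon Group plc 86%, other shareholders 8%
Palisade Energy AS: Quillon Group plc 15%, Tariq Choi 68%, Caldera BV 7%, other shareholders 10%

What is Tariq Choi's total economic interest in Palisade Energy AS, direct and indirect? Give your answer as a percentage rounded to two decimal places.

77.90%

Tariq reaches Palisade along 3 paths.
Via Quillon: 45% × 15% = 6.75%.
Direct stake: 68% = 68%.
Via Caldera: 45% × 7% = 3.15%.
Total: 6.75% + 68% + 3.15% = 77.9%.
Rounded: 77.90%.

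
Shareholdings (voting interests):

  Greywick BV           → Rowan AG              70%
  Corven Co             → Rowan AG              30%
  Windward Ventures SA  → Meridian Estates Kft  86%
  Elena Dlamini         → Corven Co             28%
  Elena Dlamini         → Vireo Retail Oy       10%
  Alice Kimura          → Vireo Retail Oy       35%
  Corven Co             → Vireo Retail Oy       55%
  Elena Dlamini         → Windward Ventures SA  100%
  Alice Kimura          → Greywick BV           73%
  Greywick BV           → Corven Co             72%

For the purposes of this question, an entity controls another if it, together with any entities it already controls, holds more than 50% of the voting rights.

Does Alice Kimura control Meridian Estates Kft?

No

Alice holds 73% of Greywick, so Alice controls Greywick.
Greywick holds 72% of Corven, so Alice controls Corven.
Alice and Corven together hold 35% + 55% = 90% of Vireo, so Alice controls Vireo.
Corven and Greywick together hold 30% + 70% = 100% of Rowan, so Alice controls Rowan.
Neither Alice nor any entity Alice controls holds any voting interest in Meridian.
So Alice does not control Meridian.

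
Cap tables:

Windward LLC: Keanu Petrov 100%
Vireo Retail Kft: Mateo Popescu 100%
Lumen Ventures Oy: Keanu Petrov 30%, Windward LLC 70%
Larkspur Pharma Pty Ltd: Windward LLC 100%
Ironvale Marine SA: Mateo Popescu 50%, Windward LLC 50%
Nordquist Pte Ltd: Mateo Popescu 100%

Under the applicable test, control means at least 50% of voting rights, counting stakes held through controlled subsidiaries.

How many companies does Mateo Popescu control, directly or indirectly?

Mateo holds 100% of Vireo, so Mateo controls Vireo.
Mateo holds 50% of Ironvale, so Mateo controls Ironvale.
Mateo holds 100% of Nordquist, so Mateo controls Nordquist.
No other company's threshold is met.
Mateo controls 3 companies.

3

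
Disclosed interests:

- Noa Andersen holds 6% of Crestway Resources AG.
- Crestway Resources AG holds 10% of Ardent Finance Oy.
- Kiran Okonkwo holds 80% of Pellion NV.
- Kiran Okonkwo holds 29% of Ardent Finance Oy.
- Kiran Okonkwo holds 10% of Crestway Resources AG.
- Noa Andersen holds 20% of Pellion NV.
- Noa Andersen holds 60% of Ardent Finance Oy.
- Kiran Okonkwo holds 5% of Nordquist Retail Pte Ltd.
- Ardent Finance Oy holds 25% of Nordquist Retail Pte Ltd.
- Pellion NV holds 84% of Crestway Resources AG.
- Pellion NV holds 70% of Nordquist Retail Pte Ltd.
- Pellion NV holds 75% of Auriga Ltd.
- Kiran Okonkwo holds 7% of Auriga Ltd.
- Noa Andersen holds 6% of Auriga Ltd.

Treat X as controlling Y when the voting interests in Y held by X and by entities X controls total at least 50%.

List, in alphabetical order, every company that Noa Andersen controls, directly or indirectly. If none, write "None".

Ardent Finance Oy

Noa holds 60% of Ardent, so Noa controls Ardent.
No other company's threshold is met.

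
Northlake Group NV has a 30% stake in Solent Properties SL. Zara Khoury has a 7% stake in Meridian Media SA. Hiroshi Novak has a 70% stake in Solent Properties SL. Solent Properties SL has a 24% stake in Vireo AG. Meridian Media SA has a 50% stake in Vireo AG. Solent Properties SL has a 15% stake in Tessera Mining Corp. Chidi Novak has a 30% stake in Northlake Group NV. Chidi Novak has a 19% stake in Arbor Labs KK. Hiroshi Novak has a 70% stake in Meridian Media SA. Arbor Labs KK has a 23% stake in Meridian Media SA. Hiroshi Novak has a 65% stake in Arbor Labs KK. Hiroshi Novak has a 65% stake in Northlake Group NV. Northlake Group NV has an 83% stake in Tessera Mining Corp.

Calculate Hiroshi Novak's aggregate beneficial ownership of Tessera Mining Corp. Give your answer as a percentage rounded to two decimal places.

67.38%

Hiroshi reaches Tessera along 3 paths.
Via Northlake: 65% × 83% = 53.95%.
Via Solent: 70% × 15% = 10.5%.
Via Northlake → Solent: 65% × 30% × 15% = 2.925%.
Total: 53.95% + 10.5% + 2.925% = 67.375%.
Rounded: 67.38%.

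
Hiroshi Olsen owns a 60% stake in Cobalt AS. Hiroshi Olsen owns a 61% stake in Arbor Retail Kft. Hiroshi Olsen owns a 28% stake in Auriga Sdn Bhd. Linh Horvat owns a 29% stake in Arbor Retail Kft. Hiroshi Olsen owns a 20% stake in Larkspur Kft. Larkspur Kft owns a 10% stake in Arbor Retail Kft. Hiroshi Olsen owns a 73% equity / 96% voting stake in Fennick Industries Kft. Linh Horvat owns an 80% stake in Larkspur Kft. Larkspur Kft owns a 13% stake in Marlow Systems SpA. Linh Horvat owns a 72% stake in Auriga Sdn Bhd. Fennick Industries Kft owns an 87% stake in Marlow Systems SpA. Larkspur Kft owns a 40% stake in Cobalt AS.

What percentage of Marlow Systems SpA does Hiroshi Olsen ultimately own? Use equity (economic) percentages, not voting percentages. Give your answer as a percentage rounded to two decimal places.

66.11%

Hiroshi reaches Marlow along 2 paths.
Via Larkspur: 20% × 13% = 2.6%.
Via Fennick: 73% × 87% = 63.51%.
Total: 2.6% + 63.51% = 66.11%.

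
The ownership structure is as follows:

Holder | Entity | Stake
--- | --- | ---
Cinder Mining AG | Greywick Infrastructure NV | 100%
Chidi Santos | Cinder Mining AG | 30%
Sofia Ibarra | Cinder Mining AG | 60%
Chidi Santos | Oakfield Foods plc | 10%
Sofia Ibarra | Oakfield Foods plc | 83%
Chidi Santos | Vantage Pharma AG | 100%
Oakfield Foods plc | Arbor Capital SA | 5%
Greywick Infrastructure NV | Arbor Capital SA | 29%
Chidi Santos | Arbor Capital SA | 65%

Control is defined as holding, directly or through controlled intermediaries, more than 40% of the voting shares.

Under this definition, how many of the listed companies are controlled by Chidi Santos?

Chidi holds 100% of Vantage, so Chidi controls Vantage.
Chidi holds 65% of Arbor, so Chidi controls Arbor.
No other company's threshold is met.
Chidi controls 2 companies.

2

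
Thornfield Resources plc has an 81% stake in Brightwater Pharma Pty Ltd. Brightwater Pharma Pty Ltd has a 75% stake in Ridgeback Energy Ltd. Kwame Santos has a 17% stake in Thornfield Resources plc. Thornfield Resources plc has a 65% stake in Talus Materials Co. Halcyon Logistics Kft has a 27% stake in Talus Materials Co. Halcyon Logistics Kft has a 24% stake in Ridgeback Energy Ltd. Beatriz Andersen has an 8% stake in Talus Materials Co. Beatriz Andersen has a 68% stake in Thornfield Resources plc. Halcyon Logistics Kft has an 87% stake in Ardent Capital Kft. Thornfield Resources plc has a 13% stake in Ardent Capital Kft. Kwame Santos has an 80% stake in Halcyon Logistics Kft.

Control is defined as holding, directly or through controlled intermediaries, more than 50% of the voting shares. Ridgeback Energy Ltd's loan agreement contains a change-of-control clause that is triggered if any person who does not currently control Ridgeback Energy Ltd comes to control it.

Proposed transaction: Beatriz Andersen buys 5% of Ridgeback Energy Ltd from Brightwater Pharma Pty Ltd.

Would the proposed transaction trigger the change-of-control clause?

No

The purchase adds only to Beatriz's holdings (Brightwater's stake shrinks), so Beatriz is the only person who could newly come to control Ridgeback.
Beatriz holds 68% of Thornfield, so Beatriz controls Thornfield.
Thornfield holds 81% of Brightwater, so Beatriz controls Brightwater.
Brightwater holds 75% of Ridgeback, so Beatriz controls Ridgeback.
So Beatriz already controls Ridgeback before the transaction.
After the purchase, Beatriz holds 5% of Ridgeback directly, and Brightwater's stake falls to 70%.
Beatriz controlled Ridgeback already, so this is not a new person acquiring control; every other person's position is unchanged or reduced.
No new person acquires control, so the clause is not triggered.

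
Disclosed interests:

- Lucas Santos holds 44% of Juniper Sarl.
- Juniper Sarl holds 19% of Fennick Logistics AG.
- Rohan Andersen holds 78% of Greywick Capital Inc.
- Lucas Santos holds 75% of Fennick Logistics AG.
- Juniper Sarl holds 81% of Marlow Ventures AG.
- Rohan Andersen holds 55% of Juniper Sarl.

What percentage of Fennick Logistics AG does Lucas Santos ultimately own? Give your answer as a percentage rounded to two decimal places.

83.36%

Lucas reaches Fennick along 2 paths.
Direct stake: 75% = 75%.
Via Juniper: 44% × 19% = 8.36%.
Total: 75% + 8.36% = 83.36%.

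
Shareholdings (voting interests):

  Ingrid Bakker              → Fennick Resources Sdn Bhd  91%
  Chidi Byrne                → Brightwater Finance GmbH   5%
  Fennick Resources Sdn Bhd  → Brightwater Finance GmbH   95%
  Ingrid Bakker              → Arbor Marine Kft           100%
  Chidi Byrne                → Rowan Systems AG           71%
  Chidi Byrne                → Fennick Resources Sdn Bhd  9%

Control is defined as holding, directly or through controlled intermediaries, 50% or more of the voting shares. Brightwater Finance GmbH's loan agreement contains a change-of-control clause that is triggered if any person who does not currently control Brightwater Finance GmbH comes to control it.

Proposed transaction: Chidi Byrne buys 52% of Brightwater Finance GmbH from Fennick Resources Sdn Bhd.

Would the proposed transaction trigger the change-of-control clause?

Yes

The purchase adds only to Chidi's holdings (Fennick's stake shrinks), so Chidi is the only person who could newly come to control Brightwater.
Chidi holds 71% of Rowan, so Chidi controls Rowan.
In Brightwater, Chidi's side holds only 5%, not ≥ 50%.
So before the transaction, Chidi does not control Brightwater.
After the purchase, Chidi's direct stake in Brightwater rises to 5% + 52% = 57%, and Fennick's stake falls to 43%.
Chidi holds 57% of Brightwater, so Chidi controls Brightwater.
Chidi did not control Brightwater before and does after, so the clause is triggered.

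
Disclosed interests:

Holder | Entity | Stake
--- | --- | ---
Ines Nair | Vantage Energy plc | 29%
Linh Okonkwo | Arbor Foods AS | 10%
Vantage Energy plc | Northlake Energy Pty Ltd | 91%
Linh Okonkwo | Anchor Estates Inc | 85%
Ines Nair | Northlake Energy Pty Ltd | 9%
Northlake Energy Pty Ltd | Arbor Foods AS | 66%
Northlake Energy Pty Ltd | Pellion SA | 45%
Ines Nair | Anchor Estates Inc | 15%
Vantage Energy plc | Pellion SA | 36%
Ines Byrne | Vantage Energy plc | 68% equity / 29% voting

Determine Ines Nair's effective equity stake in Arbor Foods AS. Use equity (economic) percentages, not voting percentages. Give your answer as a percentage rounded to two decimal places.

23.36%

Ines Nair reaches Arbor along 2 paths.
Via Northlake: 9% × 66% = 5.94%.
Via Vantage → Northlake: 29% × 91% × 66% = 17.4174%.
Total: 5.94% + 17.4174% = 23.3574%.
Rounded: 23.36%.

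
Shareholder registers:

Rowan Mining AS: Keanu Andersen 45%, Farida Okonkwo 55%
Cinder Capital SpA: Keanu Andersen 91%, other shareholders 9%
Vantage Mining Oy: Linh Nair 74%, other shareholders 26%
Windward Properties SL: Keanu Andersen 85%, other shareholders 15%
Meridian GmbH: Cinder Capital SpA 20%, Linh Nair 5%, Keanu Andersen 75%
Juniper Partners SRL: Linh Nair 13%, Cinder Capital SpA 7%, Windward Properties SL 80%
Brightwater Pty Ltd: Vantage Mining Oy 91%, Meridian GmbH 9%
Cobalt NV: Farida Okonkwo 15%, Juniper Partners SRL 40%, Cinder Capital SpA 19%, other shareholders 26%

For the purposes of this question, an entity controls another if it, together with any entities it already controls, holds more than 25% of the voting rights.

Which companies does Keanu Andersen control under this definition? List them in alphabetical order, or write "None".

Keanu holds 45% of Rowan, so Keanu controls Rowan.
Keanu holds 91% of Cinder, so Keanu controls Cinder.
Keanu holds 85% of Windward, so Keanu controls Windward.
Cinder and Keanu together hold 20% + 75% = 95% of Meridian, so Keanu controls Meridian.
Cinder and Windward together hold 7% + 80% = 87% of Juniper, so Keanu controls Juniper.
Juniper and Cinder together hold 40% + 19% = 59% of Cobalt, so Keanu controls Cobalt.
No other company's threshold is met.

Cinder Capital SpA, Cobalt NV, Juniper Partners SRL, Meridian GmbH, Rowan Mining AS, Windward Properties SL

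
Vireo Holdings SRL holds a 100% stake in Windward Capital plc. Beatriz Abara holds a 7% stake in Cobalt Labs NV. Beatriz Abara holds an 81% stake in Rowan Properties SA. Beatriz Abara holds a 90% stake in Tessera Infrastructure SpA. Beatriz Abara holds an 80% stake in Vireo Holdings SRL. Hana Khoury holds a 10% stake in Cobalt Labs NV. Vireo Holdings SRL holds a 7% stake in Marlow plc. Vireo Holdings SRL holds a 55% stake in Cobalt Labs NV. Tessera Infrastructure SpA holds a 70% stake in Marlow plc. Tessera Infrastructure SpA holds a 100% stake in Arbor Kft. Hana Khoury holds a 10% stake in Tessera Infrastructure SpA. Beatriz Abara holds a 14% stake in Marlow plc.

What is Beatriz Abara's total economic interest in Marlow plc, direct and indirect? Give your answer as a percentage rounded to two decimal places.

Beatriz reaches Marlow along 3 paths.
Direct stake: 14% = 14%.
Via Tessera: 90% × 70% = 63%.
Via Vireo: 80% × 7% = 5.6%.
Total: 14% + 63% + 5.6% = 82.6%.
Rounded: 82.60%.

82.60%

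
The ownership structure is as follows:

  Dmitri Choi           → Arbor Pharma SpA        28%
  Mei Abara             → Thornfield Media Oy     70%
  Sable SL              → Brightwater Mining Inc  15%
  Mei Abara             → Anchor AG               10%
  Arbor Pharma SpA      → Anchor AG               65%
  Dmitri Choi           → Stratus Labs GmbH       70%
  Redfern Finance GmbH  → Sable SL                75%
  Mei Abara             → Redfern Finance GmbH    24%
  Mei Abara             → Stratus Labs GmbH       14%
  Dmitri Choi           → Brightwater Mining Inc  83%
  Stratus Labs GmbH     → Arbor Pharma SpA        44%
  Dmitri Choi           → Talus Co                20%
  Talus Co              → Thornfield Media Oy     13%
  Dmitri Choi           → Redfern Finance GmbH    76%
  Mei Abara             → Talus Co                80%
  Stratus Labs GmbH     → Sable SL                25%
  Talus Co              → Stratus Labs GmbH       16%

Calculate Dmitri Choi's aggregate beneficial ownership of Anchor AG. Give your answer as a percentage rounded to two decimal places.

39.14%

Dmitri reaches Anchor along 3 paths.
Via Arbor: 28% × 65% = 18.2%.
Via Stratus → Arbor: 70% × 44% × 65% = 20.02%.
Via Talus → Stratus → Arbor: 20% × 16% × 44% × 65% = 0.9152%.
Total: 18.2% + 20.02% + 0.9152% = 39.1352%.
Rounded: 39.14%.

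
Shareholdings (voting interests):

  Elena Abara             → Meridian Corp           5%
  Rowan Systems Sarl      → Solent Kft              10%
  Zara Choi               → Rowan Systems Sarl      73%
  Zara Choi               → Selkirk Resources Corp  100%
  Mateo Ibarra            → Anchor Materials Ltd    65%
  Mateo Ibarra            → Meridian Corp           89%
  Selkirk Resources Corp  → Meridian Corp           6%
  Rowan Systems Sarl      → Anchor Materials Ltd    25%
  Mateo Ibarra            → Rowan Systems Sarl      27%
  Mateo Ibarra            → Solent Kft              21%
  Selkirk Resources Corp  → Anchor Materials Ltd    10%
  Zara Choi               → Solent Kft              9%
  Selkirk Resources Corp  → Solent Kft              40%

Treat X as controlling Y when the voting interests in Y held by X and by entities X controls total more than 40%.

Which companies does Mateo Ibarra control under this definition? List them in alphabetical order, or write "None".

Anchor Materials Ltd, Meridian Corp

Mateo holds 65% of Anchor, so Mateo controls Anchor.
Mateo holds 89% of Meridian, so Mateo controls Meridian.
No other company's threshold is met.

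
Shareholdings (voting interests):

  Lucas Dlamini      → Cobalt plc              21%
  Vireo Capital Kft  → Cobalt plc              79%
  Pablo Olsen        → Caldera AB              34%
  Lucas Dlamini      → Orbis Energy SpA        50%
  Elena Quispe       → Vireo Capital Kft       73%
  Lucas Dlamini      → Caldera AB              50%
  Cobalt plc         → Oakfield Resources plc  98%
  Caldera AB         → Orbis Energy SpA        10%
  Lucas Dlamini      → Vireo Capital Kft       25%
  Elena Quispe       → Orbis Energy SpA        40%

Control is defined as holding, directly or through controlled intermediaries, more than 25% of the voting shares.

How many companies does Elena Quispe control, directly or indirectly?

Elena holds 73% of Vireo, so Elena controls Vireo.
Vireo holds 79% of Cobalt, so Elena controls Cobalt.
Elena holds 40% of Orbis, so Elena controls Orbis.
Cobalt holds 98% of Oakfield, so Elena controls Oakfield.
No other company's threshold is met.
Elena controls 4 companies.

4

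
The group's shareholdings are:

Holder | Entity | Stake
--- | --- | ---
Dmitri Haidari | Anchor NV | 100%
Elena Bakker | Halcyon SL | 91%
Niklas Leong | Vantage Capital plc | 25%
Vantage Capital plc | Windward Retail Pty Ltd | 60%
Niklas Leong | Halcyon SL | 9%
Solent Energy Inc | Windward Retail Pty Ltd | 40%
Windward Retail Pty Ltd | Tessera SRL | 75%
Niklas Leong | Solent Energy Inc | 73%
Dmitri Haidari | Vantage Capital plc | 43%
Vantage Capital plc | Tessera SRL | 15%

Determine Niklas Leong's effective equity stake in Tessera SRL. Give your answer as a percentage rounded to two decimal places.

36.90%

Niklas reaches Tessera along 3 paths.
Via Solent → Windward: 73% × 40% × 75% = 21.9%.
Via Vantage → Windward: 25% × 60% × 75% = 11.25%.
Via Vantage: 25% × 15% = 3.75%.
Total: 21.9% + 11.25% + 3.75% = 36.9%.
Rounded: 36.90%.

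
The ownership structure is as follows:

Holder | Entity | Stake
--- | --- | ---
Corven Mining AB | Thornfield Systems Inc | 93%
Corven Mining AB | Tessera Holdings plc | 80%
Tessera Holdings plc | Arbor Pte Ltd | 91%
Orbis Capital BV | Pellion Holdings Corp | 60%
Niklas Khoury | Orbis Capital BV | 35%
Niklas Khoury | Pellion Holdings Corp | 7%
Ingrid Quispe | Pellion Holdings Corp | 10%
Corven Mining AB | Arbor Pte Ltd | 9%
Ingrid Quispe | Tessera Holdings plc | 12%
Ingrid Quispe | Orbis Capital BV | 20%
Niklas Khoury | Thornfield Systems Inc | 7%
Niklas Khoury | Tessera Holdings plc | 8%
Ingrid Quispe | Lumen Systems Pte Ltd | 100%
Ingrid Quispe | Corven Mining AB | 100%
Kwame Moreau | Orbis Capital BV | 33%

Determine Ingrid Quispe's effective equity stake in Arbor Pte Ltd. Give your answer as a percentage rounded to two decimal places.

92.72%

Ingrid reaches Arbor along 3 paths.
Via Corven → Tessera: 100% × 80% × 91% = 72.8%.
Via Tessera: 12% × 91% = 10.92%.
Via Corven: 100% × 9% = 9%.
Total: 72.8% + 10.92% + 9% = 92.72%.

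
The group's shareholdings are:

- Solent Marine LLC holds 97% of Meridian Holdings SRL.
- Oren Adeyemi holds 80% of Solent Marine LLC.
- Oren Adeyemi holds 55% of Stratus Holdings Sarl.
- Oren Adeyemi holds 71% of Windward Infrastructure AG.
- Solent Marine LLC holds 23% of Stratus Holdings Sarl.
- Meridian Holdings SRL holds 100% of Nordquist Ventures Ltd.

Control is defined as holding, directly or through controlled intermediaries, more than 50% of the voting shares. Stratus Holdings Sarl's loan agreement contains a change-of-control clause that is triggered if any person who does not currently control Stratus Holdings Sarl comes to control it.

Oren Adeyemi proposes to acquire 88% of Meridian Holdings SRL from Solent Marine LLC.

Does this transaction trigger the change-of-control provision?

No

The purchase adds only to Oren's holdings (Solent's stake shrinks), so Oren is the only person who could newly come to control Stratus.
Oren holds 80% of Solent, so Oren controls Solent.
Solent and Oren together hold 23% + 55% = 78% of Stratus, so Oren controls Stratus.
So Oren already controls Stratus before the transaction.
After the purchase, Oren holds 88% of Meridian directly, and Solent's stake falls to 9%.
Oren controlled Stratus already, so this is not a new person acquiring control; every other person's position is unchanged or reduced.
No new person acquires control, so the clause is not triggered.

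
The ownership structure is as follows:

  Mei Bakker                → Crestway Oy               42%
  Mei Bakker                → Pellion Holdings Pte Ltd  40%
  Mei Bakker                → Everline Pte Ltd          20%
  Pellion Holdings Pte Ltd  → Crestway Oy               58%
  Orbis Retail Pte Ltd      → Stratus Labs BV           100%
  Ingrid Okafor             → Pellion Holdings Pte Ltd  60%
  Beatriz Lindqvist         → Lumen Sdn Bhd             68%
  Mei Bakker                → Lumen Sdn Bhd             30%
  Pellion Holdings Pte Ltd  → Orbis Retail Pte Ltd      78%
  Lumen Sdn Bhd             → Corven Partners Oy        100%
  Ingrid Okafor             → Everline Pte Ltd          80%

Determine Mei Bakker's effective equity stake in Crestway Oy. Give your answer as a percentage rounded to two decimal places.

65.20%

Mei reaches Crestway along 2 paths.
Direct stake: 42% = 42%.
Via Pellion: 40% × 58% = 23.2%.
Total: 42% + 23.2% = 65.2%.
Rounded: 65.20%.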